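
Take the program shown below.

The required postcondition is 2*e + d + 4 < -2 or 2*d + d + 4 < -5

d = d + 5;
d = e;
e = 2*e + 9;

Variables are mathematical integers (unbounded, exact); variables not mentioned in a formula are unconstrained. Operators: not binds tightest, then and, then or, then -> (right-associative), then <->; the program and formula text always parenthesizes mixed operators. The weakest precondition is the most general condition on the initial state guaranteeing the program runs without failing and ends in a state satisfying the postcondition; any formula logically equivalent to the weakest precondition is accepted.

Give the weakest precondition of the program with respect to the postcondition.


Working backward. After the program, the postcondition 2*e + d + 4 < -2 or 2*d + d + 4 < -5 must hold; in canonical form it is d + 2*e < -6 or 3*d < -9.
Before e := 2*e + 9: d + 4*e < -24 or 3*d < -9
Before d := e: 5*e < -24 or 3*e < -9
Before d := d + 5: 5*e < -24 or 3*e < -9
Answer: WP = 5*e < -24 or 3*e < -9


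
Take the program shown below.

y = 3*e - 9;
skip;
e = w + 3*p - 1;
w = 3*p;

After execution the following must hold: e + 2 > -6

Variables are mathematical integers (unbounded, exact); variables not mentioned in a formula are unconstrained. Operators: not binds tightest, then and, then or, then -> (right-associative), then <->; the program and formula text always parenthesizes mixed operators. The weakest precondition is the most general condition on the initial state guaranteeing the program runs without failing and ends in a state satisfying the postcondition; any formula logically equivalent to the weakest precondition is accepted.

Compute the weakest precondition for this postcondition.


Working backward. After the program, the postcondition e + 2 > -6 must hold; in canonical form it is e > -8.
Before w := 3*p: e > -8
Before e := w + 3*p - 1: 3*p + w > -7
Before skip: 3*p + w > -7
Before y := 3*e - 9: 3*p + w > -7
Answer: WP = 3*p + w > -7


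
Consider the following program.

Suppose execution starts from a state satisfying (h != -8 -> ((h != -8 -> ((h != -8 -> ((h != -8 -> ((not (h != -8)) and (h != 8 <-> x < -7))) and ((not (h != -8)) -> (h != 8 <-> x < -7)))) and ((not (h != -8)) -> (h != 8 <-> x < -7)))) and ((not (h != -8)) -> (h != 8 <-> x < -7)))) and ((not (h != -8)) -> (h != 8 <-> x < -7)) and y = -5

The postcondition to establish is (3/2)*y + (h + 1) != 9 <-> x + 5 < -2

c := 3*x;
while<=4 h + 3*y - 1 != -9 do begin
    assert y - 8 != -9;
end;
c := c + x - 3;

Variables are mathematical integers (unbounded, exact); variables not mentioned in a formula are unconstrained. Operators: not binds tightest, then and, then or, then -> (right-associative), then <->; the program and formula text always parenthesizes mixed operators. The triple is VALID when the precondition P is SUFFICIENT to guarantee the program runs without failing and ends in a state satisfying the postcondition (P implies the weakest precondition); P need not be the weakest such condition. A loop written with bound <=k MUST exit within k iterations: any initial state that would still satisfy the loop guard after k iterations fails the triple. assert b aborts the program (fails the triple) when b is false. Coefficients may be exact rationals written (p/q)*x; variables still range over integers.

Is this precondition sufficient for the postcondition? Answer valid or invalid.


Working backward. After the program, the postcondition (3/2)*y + (h + 1) != 9 <-> x + 5 < -2 must hold; in canonical form it is h + (3/2)*y != 8 <-> x < -7.
Before c := c + x - 3: h + (3/2)*y != 8 <-> x < -7
Before the loop (bound <=4), unroll the exhaustion recursion (WP_0 = exit-now case; WP_j = one more guarded iteration, up to j = 4):
  WP_0: (not (h + 3*y != -8)) and (h + (3/2)*y != 8 <-> x < -7)
  WP_1: (h + 3*y != -8 -> (y != -1 and (not (h + 3*y != -8)) and (h + (3/2)*y != 8 <-> x < -7))) and ((not (h + 3*y != -8)) -> (h + (3/2)*y != 8 <-> x < -7))
  WP_2: (h + 3*y != -8 -> (y != -1 and (h + 3*y != -8 -> (y != -1 and (not (h + 3*y != -8)) and (h + (3/2)*y != 8 <-> x < -7))) and ((not (h + 3*y != -8)) -> (h + (3/2)*y != 8 <-> x < -7)))) and ((not (h + 3*y != -8)) -> (h + (3/2)*y != 8 <-> x < -7))
  WP_3: (h + 3*y != -8 -> (y != -1 and (h + 3*y != -8 -> (y != -1 and (h + 3*y != -8 -> (y != -1 and (not (h + 3*y != -8)) and (h + (3/2)*y != 8 <-> x < -7))) and ((not (h + 3*y != -8)) -> (h + (3/2)*y != 8 <-> x < -7)))) and ((not (h + 3*y != -8)) -> (h + (3/2)*y != 8 <-> x < -7)))) and ((not (h + 3*y != -8)) -> (h + (3/2)*y != 8 <-> x < -7))
  WP_4: (h + 3*y != -8 -> (y != -1 and (h + 3*y != -8 -> (y != -1 and (h + 3*y != -8 -> (y != -1 and (h + 3*y != -8 -> (y != -1 and (not (h + 3*y != -8)) and (h + (3/2)*y != 8 <-> x < -7))) and ((not (h + 3*y != -8)) -> (h + (3/2)*y != 8 <-> x < -7)))) and ((not (h + 3*y != -8)) -> (h + (3/2)*y != 8 <-> x < -7)))) and ((not (h + 3*y != -8)) -> (h + (3/2)*y != 8 <-> x < -7)))) and ((not (h + 3*y != -8)) -> (h + (3/2)*y != 8 <-> x < -7))
So before the loop: (h + 3*y != -8 -> (y != -1 and (h + 3*y != -8 -> (y != -1 and (h + 3*y != -8 -> (y != -1 and (h + 3*y != -8 -> (y != -1 and (not (h + 3*y != -8)) and (h + (3/2)*y != 8 <-> x < -7))) and ((not (h + 3*y != -8)) -> (h + (3/2)*y != 8 <-> x < -7)))) and ((not (h + 3*y != -8)) -> (h + (3/2)*y != 8 <-> x < -7)))) and ((not (h + 3*y != -8)) -> (h + (3/2)*y != 8 <-> x < -7)))) and ((not (h + 3*y != -8)) -> (h + (3/2)*y != 8 <-> x < -7))
Before c := 3*x: (h + 3*y != -8 -> (y != -1 and (h + 3*y != -8 -> (y != -1 and (h + 3*y != -8 -> (y != -1 and (h + 3*y != -8 -> (y != -1 and (not (h + 3*y != -8)) and (h + (3/2)*y != 8 <-> x < -7))) and ((not (h + 3*y != -8)) -> (h + (3/2)*y != 8 <-> x < -7)))) and ((not (h + 3*y != -8)) -> (h + (3/2)*y != 8 <-> x < -7)))) and ((not (h + 3*y != -8)) -> (h + (3/2)*y != 8 <-> x < -7)))) and ((not (h + 3*y != -8)) -> (h + (3/2)*y != 8 <-> x < -7))
The weakest precondition is (h + 3*y != -8 -> (y != -1 and (h + 3*y != -8 -> (y != -1 and (h + 3*y != -8 -> (y != -1 and (h + 3*y != -8 -> (y != -1 and (not (h + 3*y != -8)) and (h + (3/2)*y != 8 <-> x < -7))) and ((not (h + 3*y != -8)) -> (h + (3/2)*y != 8 <-> x < -7)))) and ((not (h + 3*y != -8)) -> (h + (3/2)*y != 8 <-> x < -7)))) and ((not (h + 3*y != -8)) -> (h + (3/2)*y != 8 <-> x < -7)))) and ((not (h + 3*y != -8)) -> (h + (3/2)*y != 8 <-> x < -7)).
Check whether (h != -8 -> ((h != -8 -> ((h != -8 -> ((h != -8 -> ((not (h != -8)) and (h != 8 <-> x < -7))) and ((not (h != -8)) -> (h != 8 <-> x < -7)))) and ((not (h != -8)) -> (h != 8 <-> x < -7)))) and ((not (h != -8)) -> (h != 8 <-> x < -7)))) and ((not (h != -8)) -> (h != 8 <-> x < -7)) and y = -5 implies it.
Countermodel: at the initial state h = -8, x = -8, y = -5, the precondition holds but the weakest precondition fails.
Answer: invalid


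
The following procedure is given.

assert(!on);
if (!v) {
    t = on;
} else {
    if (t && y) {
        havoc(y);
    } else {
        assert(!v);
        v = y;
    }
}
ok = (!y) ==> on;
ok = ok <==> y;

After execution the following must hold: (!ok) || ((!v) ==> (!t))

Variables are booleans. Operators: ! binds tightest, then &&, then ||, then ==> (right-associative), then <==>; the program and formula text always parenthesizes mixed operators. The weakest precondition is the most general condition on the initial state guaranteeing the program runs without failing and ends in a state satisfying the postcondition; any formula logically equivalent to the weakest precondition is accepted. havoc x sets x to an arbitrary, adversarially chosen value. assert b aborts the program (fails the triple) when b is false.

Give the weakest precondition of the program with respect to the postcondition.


Working backward. After the program, (!ok) || ((!v) ==> (!t)) must hold.
Before ok := ok <==> y: (!(ok <==> y)) || ((!v) ==> (!t))
Before ok := (!y) ==> on: (!(((!y) ==> on) <==> y)) || ((!v) ==> (!t))
Then branch requires (!(((!y) ==> on) <==> y)) || ((!v) ==> (!on)); else branch requires ((t && y) ==> (((!v) ==> (!t)) && (on || ((!v) ==> (!t))))) && ((!(t && y)) ==> ((!v) && ((!(((!y) ==> on) <==> y)) || ((!y) ==> (!t))))).
Before the if: ((!v) ==> ((!(((!y) ==> on) <==> y)) || ((!v) ==> (!on)))) && (v ==> (((t && y) ==> (((!v) ==> (!t)) && (on || ((!v) ==> (!t))))) && ((!(t && y)) ==> ((!v) && ((!(((!y) ==> on) <==> y)) || ((!y) ==> (!t)))))))
Before assert !on: (!on) && ((!v) ==> ((!(((!y) ==> on) <==> y)) || ((!v) ==> (!on)))) && (v ==> (((t && y) ==> (((!v) ==> (!t)) && (on || ((!v) ==> (!t))))) && ((!(t && y)) ==> ((!v) && ((!(((!y) ==> on) <==> y)) || ((!y) ==> (!t)))))))
Answer: WP = (!on) && ((!v) ==> ((!(((!y) ==> on) <==> y)) || ((!v) ==> (!on)))) && (v ==> (((t && y) ==> (((!v) ==> (!t)) && (on || ((!v) ==> (!t))))) && ((!(t && y)) ==> ((!v) && ((!(((!y) ==> on) <==> y)) || ((!y) ==> (!t)))))))


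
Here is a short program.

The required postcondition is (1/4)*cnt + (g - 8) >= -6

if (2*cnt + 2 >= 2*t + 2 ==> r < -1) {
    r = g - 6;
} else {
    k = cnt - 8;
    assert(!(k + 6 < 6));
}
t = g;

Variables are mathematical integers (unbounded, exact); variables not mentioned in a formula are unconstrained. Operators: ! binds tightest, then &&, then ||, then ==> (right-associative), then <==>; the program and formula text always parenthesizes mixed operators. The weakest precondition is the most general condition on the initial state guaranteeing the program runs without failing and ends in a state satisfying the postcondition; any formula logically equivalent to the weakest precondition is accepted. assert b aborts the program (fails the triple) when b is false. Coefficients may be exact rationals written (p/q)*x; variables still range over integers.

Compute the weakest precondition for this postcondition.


Working backward. After the program, the postcondition (1/4)*cnt + (g - 8) >= -6 must hold; in canonical form it is (1/4)*cnt + g >= 2.
Before t := g: (1/4)*cnt + g >= 2
Then branch requires (1/4)*cnt + g >= 2; else branch requires (!(cnt < 8)) && (1/4)*cnt + g >= 2.
Before the if: ((2*cnt >= 2*t ==> r < -1) ==> (1/4)*cnt + g >= 2) && ((!(2*cnt >= 2*t ==> r < -1)) ==> ((!(cnt < 8)) && (1/4)*cnt + g >= 2))
Answer: WP = ((2*cnt >= 2*t ==> r < -1) ==> (1/4)*cnt + g >= 2) && ((!(2*cnt >= 2*t ==> r < -1)) ==> ((!(cnt < 8)) && (1/4)*cnt + g >= 2))


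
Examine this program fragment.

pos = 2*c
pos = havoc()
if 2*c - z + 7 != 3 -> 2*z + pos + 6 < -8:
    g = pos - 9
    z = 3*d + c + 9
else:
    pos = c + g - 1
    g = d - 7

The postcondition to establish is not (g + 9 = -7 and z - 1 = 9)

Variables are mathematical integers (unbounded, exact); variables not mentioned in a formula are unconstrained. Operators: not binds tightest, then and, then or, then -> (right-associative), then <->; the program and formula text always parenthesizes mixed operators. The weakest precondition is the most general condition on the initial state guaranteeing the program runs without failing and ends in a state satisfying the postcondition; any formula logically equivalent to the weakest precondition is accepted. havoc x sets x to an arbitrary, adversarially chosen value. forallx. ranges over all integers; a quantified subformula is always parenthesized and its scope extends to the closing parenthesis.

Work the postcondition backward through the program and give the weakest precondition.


Working backward. After the program, the postcondition not (g + 9 = -7 and z - 1 = 9) must hold; in canonical form it is not (g = -16 and z = 10).
Then branch requires not (pos = -7 and c + 3*d = 1); else branch requires not (d = -9 and z = 10).
Before the if: ((2*c != z - 4 -> pos + 2*z < -14) -> (not (pos = -7 and c + 3*d = 1))) and ((not (2*c != z - 4 -> pos + 2*z < -14)) -> (not (d = -9 and z = 10)))
Before havoc pos: forall pos_1. (((2*c != z - 4 -> pos_1 + 2*z < -14) -> (not (pos_1 = -7 and c + 3*d = 1))) and ((not (2*c != z - 4 -> pos_1 + 2*z < -14)) -> (not (d = -9 and z = 10))))
Before pos := 2*c: forall pos_1. (((2*c != z - 4 -> pos_1 + 2*z < -14) -> (not (pos_1 = -7 and c + 3*d = 1))) and ((not (2*c != z - 4 -> pos_1 + 2*z < -14)) -> (not (d = -9 and z = 10))))
Answer: WP = forall pos_1. (((2*c != z - 4 -> pos_1 + 2*z < -14) -> (not (pos_1 = -7 and c + 3*d = 1))) and ((not (2*c != z - 4 -> pos_1 + 2*z < -14)) -> (not (d = -9 and z = 10))))


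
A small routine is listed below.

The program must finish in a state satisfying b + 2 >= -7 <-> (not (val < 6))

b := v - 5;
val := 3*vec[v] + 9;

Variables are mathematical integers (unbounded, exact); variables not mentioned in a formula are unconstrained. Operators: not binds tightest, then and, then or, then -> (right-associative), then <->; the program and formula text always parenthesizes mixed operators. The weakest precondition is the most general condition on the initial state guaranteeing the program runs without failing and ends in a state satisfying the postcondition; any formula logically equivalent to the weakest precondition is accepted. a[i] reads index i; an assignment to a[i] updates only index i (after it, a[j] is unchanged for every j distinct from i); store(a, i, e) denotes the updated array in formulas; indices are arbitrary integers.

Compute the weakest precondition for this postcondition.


Working backward. After the program, the postcondition b + 2 >= -7 <-> (not (val < 6)) must hold; in canonical form it is b >= -9 <-> (not (val < 6)).
Before val := 3*vec[v] + 9: b >= -9 <-> (not (3*vec[v] < -3))
Before b := v - 5: v >= -4 <-> (not (3*vec[v] < -3))
Answer: WP = v >= -4 <-> (not (3*vec[v] < -3))


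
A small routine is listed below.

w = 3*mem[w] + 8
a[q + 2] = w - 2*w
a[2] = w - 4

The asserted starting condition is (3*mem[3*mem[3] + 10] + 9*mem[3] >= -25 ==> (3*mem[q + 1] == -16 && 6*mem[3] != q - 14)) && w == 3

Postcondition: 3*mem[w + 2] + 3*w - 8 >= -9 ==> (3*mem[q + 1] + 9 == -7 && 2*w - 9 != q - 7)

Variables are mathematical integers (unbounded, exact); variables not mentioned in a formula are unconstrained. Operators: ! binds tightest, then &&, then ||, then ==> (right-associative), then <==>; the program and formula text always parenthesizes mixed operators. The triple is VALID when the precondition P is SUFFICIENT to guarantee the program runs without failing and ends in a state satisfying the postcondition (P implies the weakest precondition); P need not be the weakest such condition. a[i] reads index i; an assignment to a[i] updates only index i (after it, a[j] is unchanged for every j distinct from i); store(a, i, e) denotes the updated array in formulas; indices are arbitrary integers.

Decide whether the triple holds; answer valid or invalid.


Working backward. After the program, the postcondition 3*mem[w + 2] + 3*w - 8 >= -9 ==> (3*mem[q + 1] + 9 == -7 && 2*w - 9 != q - 7) must hold; in canonical form it is 3*mem[w + 2] + 3*w >= -1 ==> (3*mem[q + 1] == -16 && 2*w != q + 2).
Before a[2] := w - 4: 3*mem[w + 2] + 3*w >= -1 ==> (3*mem[q + 1] == -16 && 2*w != q + 2)
Before a[q + 2] := w - 2*w: 3*mem[w + 2] + 3*w >= -1 ==> (3*mem[q + 1] == -16 && 2*w != q + 2)
Before w := 3*mem[w] + 8: 3*mem[3*mem[w] + 10] + 9*mem[w] >= -25 ==> (3*mem[q + 1] == -16 && 6*mem[w] != q - 14)
The weakest precondition is 3*mem[3*mem[w] + 10] + 9*mem[w] >= -25 ==> (3*mem[q + 1] == -16 && 6*mem[w] != q - 14).
Check whether (3*mem[3*mem[3] + 10] + 9*mem[3] >= -25 ==> (3*mem[q + 1] == -16 && 6*mem[3] != q - 14)) && w == 3 implies it.
Every state satisfying the precondition satisfies the weakest precondition: the implication holds.
Answer: valid


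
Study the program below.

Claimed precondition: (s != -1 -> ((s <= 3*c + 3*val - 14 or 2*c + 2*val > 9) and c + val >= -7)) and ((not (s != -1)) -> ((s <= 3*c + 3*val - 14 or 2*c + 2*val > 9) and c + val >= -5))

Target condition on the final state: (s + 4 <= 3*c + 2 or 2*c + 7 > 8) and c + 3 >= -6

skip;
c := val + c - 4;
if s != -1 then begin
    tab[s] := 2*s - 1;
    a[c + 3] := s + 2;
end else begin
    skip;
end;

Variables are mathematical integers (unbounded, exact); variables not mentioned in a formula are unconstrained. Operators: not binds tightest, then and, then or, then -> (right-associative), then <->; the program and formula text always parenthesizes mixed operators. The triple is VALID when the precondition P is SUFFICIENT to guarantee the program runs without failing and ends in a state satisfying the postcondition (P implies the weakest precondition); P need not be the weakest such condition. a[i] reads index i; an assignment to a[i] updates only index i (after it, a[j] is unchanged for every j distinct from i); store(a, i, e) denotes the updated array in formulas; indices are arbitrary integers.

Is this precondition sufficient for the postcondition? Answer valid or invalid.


Working backward. After the program, the postcondition (s + 4 <= 3*c + 2 or 2*c + 7 > 8) and c + 3 >= -6 must hold; in canonical form it is (s <= 3*c - 2 or 2*c > 1) and c >= -9.
Then branch requires (s <= 3*c - 2 or 2*c > 1) and c >= -9; else branch requires (s <= 3*c - 2 or 2*c > 1) and c >= -9.
Before the if: (s != -1 -> ((s <= 3*c - 2 or 2*c > 1) and c >= -9)) and ((not (s != -1)) -> ((s <= 3*c - 2 or 2*c > 1) and c >= -9))
Before c := val + c - 4: (s != -1 -> ((s <= 3*c + 3*val - 14 or 2*c + 2*val > 9) and c + val >= -5)) and ((not (s != -1)) -> ((s <= 3*c + 3*val - 14 or 2*c + 2*val > 9) and c + val >= -5))
Before skip: (s != -1 -> ((s <= 3*c + 3*val - 14 or 2*c + 2*val > 9) and c + val >= -5)) and ((not (s != -1)) -> ((s <= 3*c + 3*val - 14 or 2*c + 2*val > 9) and c + val >= -5))
The weakest precondition is (s != -1 -> ((s <= 3*c + 3*val - 14 or 2*c + 2*val > 9) and c + val >= -5)) and ((not (s != -1)) -> ((s <= 3*c + 3*val - 14 or 2*c + 2*val > 9) and c + val >= -5)).
Check whether (s != -1 -> ((s <= 3*c + 3*val - 14 or 2*c + 2*val > 9) and c + val >= -7)) and ((not (s != -1)) -> ((s <= 3*c + 3*val - 14 or 2*c + 2*val > 9) and c + val >= -5)) implies it.
Countermodel: at the initial state c = -6, s = -32, val = 0, the precondition holds but the weakest precondition fails.
Answer: invalid


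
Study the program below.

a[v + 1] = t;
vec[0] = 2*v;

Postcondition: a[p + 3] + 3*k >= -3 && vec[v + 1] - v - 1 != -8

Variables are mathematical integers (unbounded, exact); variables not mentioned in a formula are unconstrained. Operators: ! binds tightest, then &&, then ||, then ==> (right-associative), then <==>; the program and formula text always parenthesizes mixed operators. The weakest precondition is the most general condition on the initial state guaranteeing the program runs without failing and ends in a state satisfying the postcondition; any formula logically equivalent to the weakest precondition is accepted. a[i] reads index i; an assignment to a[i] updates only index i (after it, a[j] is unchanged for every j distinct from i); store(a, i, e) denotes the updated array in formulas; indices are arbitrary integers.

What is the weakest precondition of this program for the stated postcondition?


Working backward. After the program, the postcondition a[p + 3] + 3*k >= -3 && vec[v + 1] - v - 1 != -8 must hold; in canonical form it is a[p + 3] + 3*k >= -3 && vec[v + 1] != v - 7.
Before vec[0] := 2*v: a[p + 3] + 3*k >= -3 && store(vec, 0, 2*v)[v + 1] != v - 7
Before a[v + 1] := t: store(a, v + 1, t)[p + 3] + 3*k >= -3 && store(vec, 0, 2*v)[v + 1] != v - 7
Answer: WP = store(a, v + 1, t)[p + 3] + 3*k >= -3 && store(vec, 0, 2*v)[v + 1] != v - 7


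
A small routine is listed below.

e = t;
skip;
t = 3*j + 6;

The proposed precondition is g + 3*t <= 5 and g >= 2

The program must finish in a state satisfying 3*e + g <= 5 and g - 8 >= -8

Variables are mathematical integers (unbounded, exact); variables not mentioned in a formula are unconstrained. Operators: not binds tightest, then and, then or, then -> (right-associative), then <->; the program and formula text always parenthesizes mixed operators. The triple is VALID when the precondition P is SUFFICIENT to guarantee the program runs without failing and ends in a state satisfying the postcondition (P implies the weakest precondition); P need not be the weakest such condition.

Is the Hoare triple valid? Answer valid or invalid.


Working backward. After the program, the postcondition 3*e + g <= 5 and g - 8 >= -8 must hold; in canonical form it is 3*e + g <= 5 and g >= 0.
Before t := 3*j + 6: 3*e + g <= 5 and g >= 0
Before skip: 3*e + g <= 5 and g >= 0
Before e := t: g + 3*t <= 5 and g >= 0
The weakest precondition is g + 3*t <= 5 and g >= 0.
Check whether g + 3*t <= 5 and g >= 2 implies it.
Every state satisfying the precondition satisfies the weakest precondition: the implication holds.
Answer: valid


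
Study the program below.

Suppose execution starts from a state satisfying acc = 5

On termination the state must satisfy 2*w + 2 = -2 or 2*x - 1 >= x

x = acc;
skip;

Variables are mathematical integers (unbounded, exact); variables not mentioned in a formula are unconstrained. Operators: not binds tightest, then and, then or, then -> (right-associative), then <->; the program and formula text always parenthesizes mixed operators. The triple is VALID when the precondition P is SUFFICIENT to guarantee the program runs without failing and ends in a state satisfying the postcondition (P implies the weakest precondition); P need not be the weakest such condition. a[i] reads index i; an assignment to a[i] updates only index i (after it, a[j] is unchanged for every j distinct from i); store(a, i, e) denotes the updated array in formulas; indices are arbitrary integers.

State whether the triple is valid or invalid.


Working backward. After the program, the postcondition 2*w + 2 = -2 or 2*x - 1 >= x must hold; in canonical form it is 2*w = -4 or x >= 1.
Before skip: 2*w = -4 or x >= 1
Before x := acc: 2*w = -4 or acc >= 1
The weakest precondition is 2*w = -4 or acc >= 1.
Check whether acc = 5 implies it.
Every state satisfying the precondition satisfies the weakest precondition: the implication holds.
Answer: valid


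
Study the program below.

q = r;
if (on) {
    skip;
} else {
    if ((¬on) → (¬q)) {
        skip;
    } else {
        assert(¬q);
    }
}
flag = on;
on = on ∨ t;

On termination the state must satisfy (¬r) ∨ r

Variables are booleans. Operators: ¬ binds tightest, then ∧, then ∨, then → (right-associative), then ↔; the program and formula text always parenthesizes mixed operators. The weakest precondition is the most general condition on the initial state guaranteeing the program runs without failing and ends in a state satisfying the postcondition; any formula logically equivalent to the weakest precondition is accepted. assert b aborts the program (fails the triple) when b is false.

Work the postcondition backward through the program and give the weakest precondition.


Working backward. After the program, the postcondition (¬r) ∨ r must hold; in canonical form it is true.
Before on := on ∨ t: true
Before flag := on: true
Then branch requires true; else branch requires (¬((¬on) → (¬q))) → (¬q).
Before the if: (¬on) → ((¬((¬on) → (¬q))) → (¬q))
Before q := r: (¬on) → ((¬((¬on) → (¬r))) → (¬r))
Answer: WP = (¬on) → ((¬((¬on) → (¬r))) → (¬r))


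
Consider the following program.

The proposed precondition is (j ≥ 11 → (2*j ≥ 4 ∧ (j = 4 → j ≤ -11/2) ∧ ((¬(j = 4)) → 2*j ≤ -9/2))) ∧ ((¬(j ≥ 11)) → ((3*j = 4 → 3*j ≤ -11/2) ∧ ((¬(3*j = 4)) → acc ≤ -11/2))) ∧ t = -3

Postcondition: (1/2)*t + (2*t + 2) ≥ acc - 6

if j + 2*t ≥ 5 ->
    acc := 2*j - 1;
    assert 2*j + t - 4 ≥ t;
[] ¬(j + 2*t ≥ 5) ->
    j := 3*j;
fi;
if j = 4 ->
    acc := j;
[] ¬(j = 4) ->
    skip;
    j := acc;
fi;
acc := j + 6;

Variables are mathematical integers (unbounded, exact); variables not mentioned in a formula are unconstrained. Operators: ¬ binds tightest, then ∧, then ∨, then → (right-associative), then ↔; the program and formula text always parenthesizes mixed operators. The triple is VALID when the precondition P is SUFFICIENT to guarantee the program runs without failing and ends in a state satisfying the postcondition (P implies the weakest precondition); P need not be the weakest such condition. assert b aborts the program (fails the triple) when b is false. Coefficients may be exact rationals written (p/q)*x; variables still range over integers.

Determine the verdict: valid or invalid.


Working backward. After the program, the postcondition (1/2)*t + (2*t + 2) ≥ acc - 6 must hold; in canonical form it is (5/2)*t ≥ acc - 8.
Before acc := j + 6: (5/2)*t ≥ j - 2
Then branch requires (5/2)*t ≥ j - 2; else branch requires (5/2)*t ≥ acc - 2.
Before the if: (j = 4 → (5/2)*t ≥ j - 2) ∧ ((¬(j = 4)) → (5/2)*t ≥ acc - 2)
Then branch requires 2*j ≥ 4 ∧ (j = 4 → (5/2)*t ≥ j - 2) ∧ ((¬(j = 4)) → (5/2)*t ≥ 2*j - 3); else branch requires (3*j = 4 → (5/2)*t ≥ 3*j - 2) ∧ ((¬(3*j = 4)) → (5/2)*t ≥ acc - 2).
Before the if: (j + 2*t ≥ 5 → (2*j ≥ 4 ∧ (j = 4 → (5/2)*t ≥ j - 2) ∧ ((¬(j = 4)) → (5/2)*t ≥ 2*j - 3))) ∧ ((¬(j + 2*t ≥ 5)) → ((3*j = 4 → (5/2)*t ≥ 3*j - 2) ∧ ((¬(3*j = 4)) → (5/2)*t ≥ acc - 2)))
The weakest precondition is (j + 2*t ≥ 5 → (2*j ≥ 4 ∧ (j = 4 → (5/2)*t ≥ j - 2) ∧ ((¬(j = 4)) → (5/2)*t ≥ 2*j - 3))) ∧ ((¬(j + 2*t ≥ 5)) → ((3*j = 4 → (5/2)*t ≥ 3*j - 2) ∧ ((¬(3*j = 4)) → (5/2)*t ≥ acc - 2))).
Check whether (j ≥ 11 → (2*j ≥ 4 ∧ (j = 4 → j ≤ -11/2) ∧ ((¬(j = 4)) → 2*j ≤ -9/2))) ∧ ((¬(j ≥ 11)) → ((3*j = 4 → 3*j ≤ -11/2) ∧ ((¬(3*j = 4)) → acc ≤ -11/2))) ∧ t = -3 implies it.
Every state satisfying the precondition satisfies the weakest precondition: the implication holds.
Answer: valid


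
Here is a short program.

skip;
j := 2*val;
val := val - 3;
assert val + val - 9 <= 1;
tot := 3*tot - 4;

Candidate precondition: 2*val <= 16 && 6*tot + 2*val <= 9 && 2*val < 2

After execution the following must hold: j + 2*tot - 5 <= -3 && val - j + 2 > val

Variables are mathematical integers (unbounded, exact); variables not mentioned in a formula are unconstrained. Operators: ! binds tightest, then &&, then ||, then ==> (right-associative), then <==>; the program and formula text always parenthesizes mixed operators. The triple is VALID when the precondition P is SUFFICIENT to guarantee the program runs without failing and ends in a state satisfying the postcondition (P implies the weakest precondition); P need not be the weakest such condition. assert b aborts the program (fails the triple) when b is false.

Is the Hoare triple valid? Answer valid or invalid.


Working backward. After the program, the postcondition j + 2*tot - 5 <= -3 && val - j + 2 > val must hold; in canonical form it is j + 2*tot <= 2 && j < 2.
Before tot := 3*tot - 4: j + 6*tot <= 10 && j < 2
Before assert val + val - 9 <= 1: 2*val <= 10 && j + 6*tot <= 10 && j < 2
Before val := val - 3: 2*val <= 16 && j + 6*tot <= 10 && j < 2
Before j := 2*val: 2*val <= 16 && 6*tot + 2*val <= 10 && 2*val < 2
Before skip: 2*val <= 16 && 6*tot + 2*val <= 10 && 2*val < 2
The weakest precondition is 2*val <= 16 && 6*tot + 2*val <= 10 && 2*val < 2.
Check whether 2*val <= 16 && 6*tot + 2*val <= 9 && 2*val < 2 implies it.
Every state satisfying the precondition satisfies the weakest precondition: the implication holds.
Answer: valid


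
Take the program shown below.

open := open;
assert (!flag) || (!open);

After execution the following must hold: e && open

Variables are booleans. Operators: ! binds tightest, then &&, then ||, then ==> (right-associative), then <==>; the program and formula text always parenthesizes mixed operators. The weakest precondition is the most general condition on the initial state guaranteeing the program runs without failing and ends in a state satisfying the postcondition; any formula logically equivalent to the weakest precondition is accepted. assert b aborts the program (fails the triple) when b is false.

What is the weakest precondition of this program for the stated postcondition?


Working backward. After the program, e && open must hold.
Before assert (!flag) || (!open): ((!flag) || (!open)) && e && open
Before open := open: ((!flag) || (!open)) && e && open
Answer: WP = ((!flag) || (!open)) && e && open


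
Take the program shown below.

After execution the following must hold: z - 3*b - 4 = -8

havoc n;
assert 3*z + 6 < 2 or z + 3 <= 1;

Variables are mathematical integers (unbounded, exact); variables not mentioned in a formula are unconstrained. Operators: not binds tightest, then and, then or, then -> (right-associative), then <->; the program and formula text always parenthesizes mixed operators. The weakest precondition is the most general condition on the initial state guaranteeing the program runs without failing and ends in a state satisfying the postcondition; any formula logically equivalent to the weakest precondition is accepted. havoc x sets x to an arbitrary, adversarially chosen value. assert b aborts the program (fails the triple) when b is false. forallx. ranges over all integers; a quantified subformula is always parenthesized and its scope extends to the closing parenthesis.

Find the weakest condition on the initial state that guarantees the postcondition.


Working backward. After the program, the postcondition z - 3*b - 4 = -8 must hold; in canonical form it is z = 3*b - 4.
Before assert 3*z + 6 < 2 or z + 3 <= 1: (3*z < -4 or z <= -2) and z = 3*b - 4
Before havoc n: (3*z < -4 or z <= -2) and z = 3*b - 4
Answer: WP = (3*z < -4 or z <= -2) and z = 3*b - 4


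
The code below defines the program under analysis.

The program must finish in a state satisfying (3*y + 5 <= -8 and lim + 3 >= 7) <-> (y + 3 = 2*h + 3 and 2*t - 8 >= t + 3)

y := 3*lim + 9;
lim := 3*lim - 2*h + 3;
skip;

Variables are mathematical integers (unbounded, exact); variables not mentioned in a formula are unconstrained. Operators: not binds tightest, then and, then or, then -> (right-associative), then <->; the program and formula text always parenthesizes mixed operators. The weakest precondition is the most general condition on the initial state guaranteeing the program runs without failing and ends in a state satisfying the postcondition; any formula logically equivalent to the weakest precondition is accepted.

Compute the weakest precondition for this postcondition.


Working backward. After the program, the postcondition (3*y + 5 <= -8 and lim + 3 >= 7) <-> (y + 3 = 2*h + 3 and 2*t - 8 >= t + 3) must hold; in canonical form it is (3*y <= -13 and lim >= 4) <-> (y = 2*h and t >= 11).
Before skip: (3*y <= -13 and lim >= 4) <-> (y = 2*h and t >= 11)
Before lim := 3*lim - 2*h + 3: (3*y <= -13 and 3*lim >= 2*h + 1) <-> (y = 2*h and t >= 11)
Before y := 3*lim + 9: (9*lim <= -40 and 3*lim >= 2*h + 1) <-> (3*lim = 2*h - 9 and t >= 11)
Answer: WP = (9*lim <= -40 and 3*lim >= 2*h + 1) <-> (3*lim = 2*h - 9 and t >= 11)


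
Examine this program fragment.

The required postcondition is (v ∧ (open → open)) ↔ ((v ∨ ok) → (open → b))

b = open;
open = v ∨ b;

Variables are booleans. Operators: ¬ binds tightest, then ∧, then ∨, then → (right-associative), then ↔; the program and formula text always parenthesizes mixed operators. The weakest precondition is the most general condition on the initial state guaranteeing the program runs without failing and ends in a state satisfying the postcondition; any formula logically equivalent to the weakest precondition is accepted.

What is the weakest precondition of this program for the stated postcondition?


Working backward. After the program, the postcondition (v ∧ (open → open)) ↔ ((v ∨ ok) → (open → b)) must hold; in canonical form it is v ↔ ((v ∨ ok) → (open → b)).
Before open := v ∨ b: v ↔ ((v ∨ ok) → ((v ∨ b) → b))
Before b := open: v ↔ ((v ∨ ok) → ((v ∨ open) → open))
Answer: WP = v ↔ ((v ∨ ok) → ((v ∨ open) → open))


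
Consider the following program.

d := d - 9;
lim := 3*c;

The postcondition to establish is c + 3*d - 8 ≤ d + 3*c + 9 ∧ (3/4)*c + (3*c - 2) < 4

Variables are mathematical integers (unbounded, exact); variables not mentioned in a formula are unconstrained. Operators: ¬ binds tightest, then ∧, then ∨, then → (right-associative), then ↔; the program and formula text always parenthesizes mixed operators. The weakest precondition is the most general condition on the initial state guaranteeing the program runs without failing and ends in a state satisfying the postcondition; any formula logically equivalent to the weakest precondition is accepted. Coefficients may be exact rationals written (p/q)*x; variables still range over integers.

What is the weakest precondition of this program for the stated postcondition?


Working backward. After the program, the postcondition c + 3*d - 8 ≤ d + 3*c + 9 ∧ (3/4)*c + (3*c - 2) < 4 must hold; in canonical form it is 2*d ≤ 2*c + 17 ∧ (15/4)*c < 6.
Before lim := 3*c: 2*d ≤ 2*c + 17 ∧ (15/4)*c < 6
Before d := d - 9: 2*d ≤ 2*c + 35 ∧ (15/4)*c < 6
Answer: WP = 2*d ≤ 2*c + 35 ∧ (15/4)*c < 6


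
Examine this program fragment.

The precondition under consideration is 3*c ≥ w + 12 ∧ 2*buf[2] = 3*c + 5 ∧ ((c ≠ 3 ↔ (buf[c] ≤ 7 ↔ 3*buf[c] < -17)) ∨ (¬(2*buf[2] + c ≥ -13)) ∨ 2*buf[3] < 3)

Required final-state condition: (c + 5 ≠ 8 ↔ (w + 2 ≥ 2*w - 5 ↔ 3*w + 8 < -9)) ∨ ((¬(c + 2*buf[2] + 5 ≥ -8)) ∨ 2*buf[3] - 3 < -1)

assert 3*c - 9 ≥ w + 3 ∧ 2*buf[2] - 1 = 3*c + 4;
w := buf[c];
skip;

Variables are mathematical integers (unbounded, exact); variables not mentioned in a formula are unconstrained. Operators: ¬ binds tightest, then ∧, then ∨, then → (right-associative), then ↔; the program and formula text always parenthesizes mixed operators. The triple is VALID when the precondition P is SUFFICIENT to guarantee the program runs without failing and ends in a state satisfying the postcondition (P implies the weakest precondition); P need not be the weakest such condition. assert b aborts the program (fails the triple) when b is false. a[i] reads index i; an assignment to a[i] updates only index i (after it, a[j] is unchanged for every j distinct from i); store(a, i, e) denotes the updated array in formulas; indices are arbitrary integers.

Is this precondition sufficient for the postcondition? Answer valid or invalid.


Working backward. After the program, the postcondition (c + 5 ≠ 8 ↔ (w + 2 ≥ 2*w - 5 ↔ 3*w + 8 < -9)) ∨ ((¬(c + 2*buf[2] + 5 ≥ -8)) ∨ 2*buf[3] - 3 < -1) must hold; in canonical form it is (c ≠ 3 ↔ (w ≤ 7 ↔ 3*w < -17)) ∨ (¬(2*buf[2] + c ≥ -13)) ∨ 2*buf[3] < 2.
Before skip: (c ≠ 3 ↔ (w ≤ 7 ↔ 3*w < -17)) ∨ (¬(2*buf[2] + c ≥ -13)) ∨ 2*buf[3] < 2
Before w := buf[c]: (c ≠ 3 ↔ (buf[c] ≤ 7 ↔ 3*buf[c] < -17)) ∨ (¬(2*buf[2] + c ≥ -13)) ∨ 2*buf[3] < 2
Before assert 3*c - 9 ≥ w + 3 ∧ 2*buf[2] - 1 = 3*c + 4: 3*c ≥ w + 12 ∧ 2*buf[2] = 3*c + 5 ∧ ((c ≠ 3 ↔ (buf[c] ≤ 7 ↔ 3*buf[c] < -17)) ∨ (¬(2*buf[2] + c ≥ -13)) ∨ 2*buf[3] < 2)
The weakest precondition is 3*c ≥ w + 12 ∧ 2*buf[2] = 3*c + 5 ∧ ((c ≠ 3 ↔ (buf[c] ≤ 7 ↔ 3*buf[c] < -17)) ∨ (¬(2*buf[2] + c ≥ -13)) ∨ 2*buf[3] < 2).
Check whether 3*c ≥ w + 12 ∧ 2*buf[2] = 3*c + 5 ∧ ((c ≠ 3 ↔ (buf[c] ≤ 7 ↔ 3*buf[c] < -17)) ∨ (¬(2*buf[2] + c ≥ -13)) ∨ 2*buf[3] < 3) implies it.
Countermodel: at the initial state buf = {[2] = 10, [3] = 1, [5] = 0, elsewhere 1}, c = 5, w = 3, the precondition holds but the weakest precondition fails.
Answer: invalid


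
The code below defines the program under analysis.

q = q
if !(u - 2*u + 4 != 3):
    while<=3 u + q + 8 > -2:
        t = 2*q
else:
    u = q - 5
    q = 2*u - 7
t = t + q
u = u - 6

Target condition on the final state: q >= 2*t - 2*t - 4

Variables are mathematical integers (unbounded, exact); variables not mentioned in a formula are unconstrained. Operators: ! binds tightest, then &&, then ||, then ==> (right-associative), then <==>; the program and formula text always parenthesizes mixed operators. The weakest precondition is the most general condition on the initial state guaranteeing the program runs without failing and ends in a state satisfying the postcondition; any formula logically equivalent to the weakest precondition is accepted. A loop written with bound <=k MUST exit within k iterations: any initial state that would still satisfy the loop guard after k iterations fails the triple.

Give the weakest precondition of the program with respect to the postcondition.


Working backward. After the program, the postcondition q >= 2*t - 2*t - 4 must hold; in canonical form it is q >= -4.
Before u := u - 6: q >= -4
Before t := t + q: q >= -4
Then branch requires (q + u > -10 ==> ((q + u > -10 ==> ((q + u > -10 ==> ((!(q + u > -10)) && q >= -4)) && ((!(q + u > -10)) ==> q >= -4))) && ((!(q + u > -10)) ==> q >= -4))) && ((!(q + u > -10)) ==> q >= -4); else branch requires 2*q >= 13.
Before the if: ((!(u != 1)) ==> ((q + u > -10 ==> ((q + u > -10 ==> ((q + u > -10 ==> ((!(q + u > -10)) && q >= -4)) && ((!(q + u > -10)) ==> q >= -4))) && ((!(q + u > -10)) ==> q >= -4))) && ((!(q + u > -10)) ==> q >= -4))) && (u != 1 ==> 2*q >= 13)
Before q := q: ((!(u != 1)) ==> ((q + u > -10 ==> ((q + u > -10 ==> ((q + u > -10 ==> ((!(q + u > -10)) && q >= -4)) && ((!(q + u > -10)) ==> q >= -4))) && ((!(q + u > -10)) ==> q >= -4))) && ((!(q + u > -10)) ==> q >= -4))) && (u != 1 ==> 2*q >= 13)
Answer: WP = ((!(u != 1)) ==> ((q + u > -10 ==> ((q + u > -10 ==> ((q + u > -10 ==> ((!(q + u > -10)) && q >= -4)) && ((!(q + u > -10)) ==> q >= -4))) && ((!(q + u > -10)) ==> q >= -4))) && ((!(q + u > -10)) ==> q >= -4))) && (u != 1 ==> 2*q >= 13)


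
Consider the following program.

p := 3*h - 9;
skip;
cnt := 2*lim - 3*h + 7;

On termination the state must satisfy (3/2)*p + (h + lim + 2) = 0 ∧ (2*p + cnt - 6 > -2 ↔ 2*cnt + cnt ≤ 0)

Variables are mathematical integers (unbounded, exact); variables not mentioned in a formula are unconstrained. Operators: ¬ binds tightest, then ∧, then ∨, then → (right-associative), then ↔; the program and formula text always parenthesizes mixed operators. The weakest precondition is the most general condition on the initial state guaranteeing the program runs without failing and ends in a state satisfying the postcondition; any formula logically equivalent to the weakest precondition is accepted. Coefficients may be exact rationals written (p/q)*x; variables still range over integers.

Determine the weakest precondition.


Working backward. After the program, the postcondition (3/2)*p + (h + lim + 2) = 0 ∧ (2*p + cnt - 6 > -2 ↔ 2*cnt + cnt ≤ 0) must hold; in canonical form it is h + lim + (3/2)*p = -2 ∧ (cnt + 2*p > 4 ↔ 3*cnt ≤ 0).
Before cnt := 2*lim - 3*h + 7: h + lim + (3/2)*p = -2 ∧ (2*lim + 2*p > 3*h - 3 ↔ 6*lim ≤ 9*h - 21)
Before skip: h + lim + (3/2)*p = -2 ∧ (2*lim + 2*p > 3*h - 3 ↔ 6*lim ≤ 9*h - 21)
Before p := 3*h - 9: (11/2)*h + lim = 23/2 ∧ (3*h + 2*lim > 15 ↔ 6*lim ≤ 9*h - 21)
Answer: WP = (11/2)*h + lim = 23/2 ∧ (3*h + 2*lim > 15 ↔ 6*lim ≤ 9*h - 21)


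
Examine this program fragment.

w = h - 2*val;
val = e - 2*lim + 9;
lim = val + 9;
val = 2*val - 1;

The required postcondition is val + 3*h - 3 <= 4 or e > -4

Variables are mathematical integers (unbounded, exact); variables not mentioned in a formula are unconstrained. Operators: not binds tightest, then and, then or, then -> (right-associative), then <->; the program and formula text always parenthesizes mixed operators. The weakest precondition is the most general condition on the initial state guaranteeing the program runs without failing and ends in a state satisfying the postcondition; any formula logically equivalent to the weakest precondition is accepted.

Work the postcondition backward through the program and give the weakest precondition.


Working backward. After the program, the postcondition val + 3*h - 3 <= 4 or e > -4 must hold; in canonical form it is 3*h + val <= 7 or e > -4.
Before val := 2*val - 1: 3*h + 2*val <= 8 or e > -4
Before lim := val + 9: 3*h + 2*val <= 8 or e > -4
Before val := e - 2*lim + 9: 2*e + 3*h <= 4*lim - 10 or e > -4
Before w := h - 2*val: 2*e + 3*h <= 4*lim - 10 or e > -4
Answer: WP = 2*e + 3*h <= 4*lim - 10 or e > -4


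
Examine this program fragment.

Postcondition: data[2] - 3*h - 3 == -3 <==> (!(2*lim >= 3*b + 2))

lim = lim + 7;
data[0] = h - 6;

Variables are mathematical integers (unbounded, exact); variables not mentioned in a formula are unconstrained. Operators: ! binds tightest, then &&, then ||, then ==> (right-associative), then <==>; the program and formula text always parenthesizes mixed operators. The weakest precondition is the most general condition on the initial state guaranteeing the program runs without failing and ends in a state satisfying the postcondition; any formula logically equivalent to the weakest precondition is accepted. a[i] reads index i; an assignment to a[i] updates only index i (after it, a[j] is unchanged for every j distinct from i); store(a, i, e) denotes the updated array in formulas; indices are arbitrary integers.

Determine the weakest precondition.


Working backward. After the program, the postcondition data[2] - 3*h - 3 == -3 <==> (!(2*lim >= 3*b + 2)) must hold; in canonical form it is data[2] == 3*h <==> (!(2*lim >= 3*b + 2)).
Before data[0] := h - 6: data[2] == 3*h <==> (!(2*lim >= 3*b + 2))
Before lim := lim + 7: data[2] == 3*h <==> (!(2*lim >= 3*b - 12))
Answer: WP = data[2] == 3*h <==> (!(2*lim >= 3*b - 12))
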